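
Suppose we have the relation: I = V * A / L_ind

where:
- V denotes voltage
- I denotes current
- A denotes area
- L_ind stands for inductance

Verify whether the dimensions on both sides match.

No

V (voltage) has dimensions [I^-1 L^2 M T^-3].
I (current) has dimensions [I].
A (area) has dimensions [L^2].
L_ind (inductance) has dimensions [I^-2 L^2 M T^-2].

Left side: [I]
Right side: [I L^2 T^-1]

The two sides have different dimensions, so the equation is NOT dimensionally consistent.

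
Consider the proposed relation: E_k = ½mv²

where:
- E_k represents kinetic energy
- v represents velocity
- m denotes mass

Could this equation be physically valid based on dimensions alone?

Yes

E_k (kinetic energy) has dimensions [L^2 M T^-2].
v (velocity) has dimensions [L T^-1].
m (mass) has dimensions [M].

Left side: [L^2 M T^-2]
Right side: [L^2 M T^-2]

Both sides have the same dimensions, so the equation is dimensionally consistent.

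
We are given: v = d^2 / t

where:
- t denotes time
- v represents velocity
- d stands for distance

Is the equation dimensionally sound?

No

t (time) has dimensions [T].
v (velocity) has dimensions [L T^-1].
d (distance) has dimensions [L].

Left side: [L T^-1]
Right side: [L^2 T^-1]

The two sides have different dimensions, so the equation is NOT dimensionally consistent.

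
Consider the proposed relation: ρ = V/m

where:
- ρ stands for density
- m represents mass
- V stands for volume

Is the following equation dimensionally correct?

No

ρ (density) has dimensions [L^-3 M].
m (mass) has dimensions [M].
V (volume) has dimensions [L^3].

Left side: [L^-3 M]
Right side: [L^3 M^-1]

The two sides have different dimensions, so the equation is NOT dimensionally consistent.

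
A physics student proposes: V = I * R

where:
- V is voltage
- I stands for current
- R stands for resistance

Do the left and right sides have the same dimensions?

Yes

V (voltage) has dimensions [I^-1 L^2 M T^-3].
I (current) has dimensions [I].
R (resistance) has dimensions [I^-2 L^2 M T^-3].

Left side: [I^-1 L^2 M T^-3]
Right side: [I^-1 L^2 M T^-3]

Both sides have the same dimensions, so the equation is dimensionally consistent.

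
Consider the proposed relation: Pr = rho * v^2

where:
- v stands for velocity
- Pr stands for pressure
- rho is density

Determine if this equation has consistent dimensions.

Yes

v (velocity) has dimensions [L T^-1].
Pr (pressure) has dimensions [L^-1 M T^-2].
rho (density) has dimensions [L^-3 M].

Left side: [L^-1 M T^-2]
Right side: [L^-1 M T^-2]

Both sides have the same dimensions, so the equation is dimensionally consistent.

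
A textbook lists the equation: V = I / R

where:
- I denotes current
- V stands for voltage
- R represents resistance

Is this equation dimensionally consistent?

No

I (current) has dimensions [I].
V (voltage) has dimensions [I^-1 L^2 M T^-3].
R (resistance) has dimensions [I^-2 L^2 M T^-3].

Left side: [I^-1 L^2 M T^-3]
Right side: [I^3 L^-2 M^-1 T^3]

The two sides have different dimensions, so the equation is NOT dimensionally consistent.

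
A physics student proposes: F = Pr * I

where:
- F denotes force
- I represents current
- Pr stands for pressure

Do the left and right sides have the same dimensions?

No

F (force) has dimensions [L M T^-2].
I (current) has dimensions [I].
Pr (pressure) has dimensions [L^-1 M T^-2].

Left side: [L M T^-2]
Right side: [I L^-1 M T^-2]

The two sides have different dimensions, so the equation is NOT dimensionally consistent.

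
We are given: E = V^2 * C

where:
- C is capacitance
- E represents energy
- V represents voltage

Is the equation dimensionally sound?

Yes

C (capacitance) has dimensions [I^2 L^-2 M^-1 T^4].
E (energy) has dimensions [L^2 M T^-2].
V (voltage) has dimensions [I^-1 L^2 M T^-3].

Left side: [L^2 M T^-2]
Right side: [L^2 M T^-2]

Both sides have the same dimensions, so the equation is dimensionally consistent.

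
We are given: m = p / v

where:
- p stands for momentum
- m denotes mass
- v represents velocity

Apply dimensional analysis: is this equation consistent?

Yes

p (momentum) has dimensions [L M T^-1].
m (mass) has dimensions [M].
v (velocity) has dimensions [L T^-1].

Left side: [M]
Right side: [M]

Both sides have the same dimensions, so the equation is dimensionally consistent.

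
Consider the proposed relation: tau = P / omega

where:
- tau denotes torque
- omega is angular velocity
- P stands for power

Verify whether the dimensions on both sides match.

Yes

tau (torque) has dimensions [L^2 M T^-2].
omega (angular velocity) has dimensions [T^-1].
P (power) has dimensions [L^2 M T^-3].

Left side: [L^2 M T^-2]
Right side: [L^2 M T^-2]

Both sides have the same dimensions, so the equation is dimensionally consistent.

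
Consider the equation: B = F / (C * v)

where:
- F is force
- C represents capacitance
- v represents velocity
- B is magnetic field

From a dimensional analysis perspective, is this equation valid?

No

F (force) has dimensions [L M T^-2].
C (capacitance) has dimensions [I^2 L^-2 M^-1 T^4].
v (velocity) has dimensions [L T^-1].
B (magnetic field) has dimensions [I^-1 M T^-2].

Left side: [I^-1 M T^-2]
Right side: [I^-2 L^2 M^2 T^-5]

The two sides have different dimensions, so the equation is NOT dimensionally consistent.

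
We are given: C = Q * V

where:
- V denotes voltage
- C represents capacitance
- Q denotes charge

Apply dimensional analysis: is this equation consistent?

No

V (voltage) has dimensions [I^-1 L^2 M T^-3].
C (capacitance) has dimensions [I^2 L^-2 M^-1 T^4].
Q (charge) has dimensions [I T].

Left side: [I^2 L^-2 M^-1 T^4]
Right side: [L^2 M T^-2]

The two sides have different dimensions, so the equation is NOT dimensionally consistent.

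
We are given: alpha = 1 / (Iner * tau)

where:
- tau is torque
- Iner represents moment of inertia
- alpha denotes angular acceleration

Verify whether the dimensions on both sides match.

No

tau (torque) has dimensions [L^2 M T^-2].
Iner (moment of inertia) has dimensions [L^2 M].
alpha (angular acceleration) has dimensions [T^-2].

Left side: [T^-2]
Right side: [L^-4 M^-2 T^2]

The two sides have different dimensions, so the equation is NOT dimensionally consistent.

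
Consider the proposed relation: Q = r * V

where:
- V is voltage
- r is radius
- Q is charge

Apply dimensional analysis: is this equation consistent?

No

V (voltage) has dimensions [I^-1 L^2 M T^-3].
r (radius) has dimensions [L].
Q (charge) has dimensions [I T].

Left side: [I T]
Right side: [I^-1 L^3 M T^-3]

The two sides have different dimensions, so the equation is NOT dimensionally consistent.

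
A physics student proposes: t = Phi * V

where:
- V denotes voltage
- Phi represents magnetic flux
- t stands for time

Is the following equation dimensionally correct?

No

V (voltage) has dimensions [I^-1 L^2 M T^-3].
Phi (magnetic flux) has dimensions [I^-1 L^2 M T^-2].
t (time) has dimensions [T].

Left side: [T]
Right side: [I^-2 L^4 M^2 T^-5]

The two sides have different dimensions, so the equation is NOT dimensionally consistent.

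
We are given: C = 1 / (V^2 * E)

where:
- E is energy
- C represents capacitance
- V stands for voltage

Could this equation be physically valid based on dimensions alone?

No

E (energy) has dimensions [L^2 M T^-2].
C (capacitance) has dimensions [I^2 L^-2 M^-1 T^4].
V (voltage) has dimensions [I^-1 L^2 M T^-3].

Left side: [I^2 L^-2 M^-1 T^4]
Right side: [I^2 L^-6 M^-3 T^8]

The two sides have different dimensions, so the equation is NOT dimensionally consistent.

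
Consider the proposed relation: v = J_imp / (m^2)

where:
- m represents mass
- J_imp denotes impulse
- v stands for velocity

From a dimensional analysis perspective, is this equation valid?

No

m (mass) has dimensions [M].
J_imp (impulse) has dimensions [L M T^-1].
v (velocity) has dimensions [L T^-1].

Left side: [L T^-1]
Right side: [L M^-1 T^-1]

The two sides have different dimensions, so the equation is NOT dimensionally consistent.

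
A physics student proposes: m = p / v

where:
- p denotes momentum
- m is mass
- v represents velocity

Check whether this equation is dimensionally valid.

Yes

p (momentum) has dimensions [L M T^-1].
m (mass) has dimensions [M].
v (velocity) has dimensions [L T^-1].

Left side: [M]
Right side: [M]

Both sides have the same dimensions, so the equation is dimensionally consistent.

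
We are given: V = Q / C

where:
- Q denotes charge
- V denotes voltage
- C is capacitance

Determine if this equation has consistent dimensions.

Yes

Q (charge) has dimensions [I T].
V (voltage) has dimensions [I^-1 L^2 M T^-3].
C (capacitance) has dimensions [I^2 L^-2 M^-1 T^4].

Left side: [I^-1 L^2 M T^-3]
Right side: [I^-1 L^2 M T^-3]

Both sides have the same dimensions, so the equation is dimensionally consistent.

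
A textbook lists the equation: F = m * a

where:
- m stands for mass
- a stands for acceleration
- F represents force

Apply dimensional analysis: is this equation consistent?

Yes

m (mass) has dimensions [M].
a (acceleration) has dimensions [L T^-2].
F (force) has dimensions [L M T^-2].

Left side: [L M T^-2]
Right side: [L M T^-2]

Both sides have the same dimensions, so the equation is dimensionally consistent.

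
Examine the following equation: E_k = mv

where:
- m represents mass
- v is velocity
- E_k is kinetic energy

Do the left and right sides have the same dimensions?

No

m (mass) has dimensions [M].
v (velocity) has dimensions [L T^-1].
E_k (kinetic energy) has dimensions [L^2 M T^-2].

Left side: [L^2 M T^-2]
Right side: [L M T^-1]

The two sides have different dimensions, so the equation is NOT dimensionally consistent.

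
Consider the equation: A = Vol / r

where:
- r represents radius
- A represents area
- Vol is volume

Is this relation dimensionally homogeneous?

Yes

r (radius) has dimensions [L].
A (area) has dimensions [L^2].
Vol (volume) has dimensions [L^3].

Left side: [L^2]
Right side: [L^2]

Both sides have the same dimensions, so the equation is dimensionally consistent.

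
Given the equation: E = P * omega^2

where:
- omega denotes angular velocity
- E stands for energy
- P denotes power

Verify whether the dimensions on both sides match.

No

omega (angular velocity) has dimensions [T^-1].
E (energy) has dimensions [L^2 M T^-2].
P (power) has dimensions [L^2 M T^-3].

Left side: [L^2 M T^-2]
Right side: [L^2 M T^-5]

The two sides have different dimensions, so the equation is NOT dimensionally consistent.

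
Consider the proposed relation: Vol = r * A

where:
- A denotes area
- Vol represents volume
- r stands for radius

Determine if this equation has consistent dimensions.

Yes

A (area) has dimensions [L^2].
Vol (volume) has dimensions [L^3].
r (radius) has dimensions [L].

Left side: [L^3]
Right side: [L^3]

Both sides have the same dimensions, so the equation is dimensionally consistent.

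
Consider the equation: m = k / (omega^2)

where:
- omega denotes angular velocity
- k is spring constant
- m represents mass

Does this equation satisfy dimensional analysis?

Yes

omega (angular velocity) has dimensions [T^-1].
k (spring constant) has dimensions [M T^-2].
m (mass) has dimensions [M].

Left side: [M]
Right side: [M]

Both sides have the same dimensions, so the equation is dimensionally consistent.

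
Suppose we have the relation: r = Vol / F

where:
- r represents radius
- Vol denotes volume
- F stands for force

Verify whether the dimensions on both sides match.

No

r (radius) has dimensions [L].
Vol (volume) has dimensions [L^3].
F (force) has dimensions [L M T^-2].

Left side: [L]
Right side: [L^2 M^-1 T^2]

The two sides have different dimensions, so the equation is NOT dimensionally consistent.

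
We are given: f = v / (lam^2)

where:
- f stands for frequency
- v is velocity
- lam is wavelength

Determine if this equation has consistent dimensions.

No

f (frequency) has dimensions [T^-1].
v (velocity) has dimensions [L T^-1].
lam (wavelength) has dimensions [L].

Left side: [T^-1]
Right side: [L^-1 T^-1]

The two sides have different dimensions, so the equation is NOT dimensionally consistent.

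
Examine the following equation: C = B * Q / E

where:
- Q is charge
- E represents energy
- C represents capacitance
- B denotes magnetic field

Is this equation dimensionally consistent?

No

Q (charge) has dimensions [I T].
E (energy) has dimensions [L^2 M T^-2].
C (capacitance) has dimensions [I^2 L^-2 M^-1 T^4].
B (magnetic field) has dimensions [I^-1 M T^-2].

Left side: [I^2 L^-2 M^-1 T^4]
Right side: [L^-2 T]

The two sides have different dimensions, so the equation is NOT dimensionally consistent.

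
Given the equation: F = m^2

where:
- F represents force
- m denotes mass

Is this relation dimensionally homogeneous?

No

F (force) has dimensions [L M T^-2].
m (mass) has dimensions [M].

Left side: [L M T^-2]
Right side: [M^2]

The two sides have different dimensions, so the equation is NOT dimensionally consistent.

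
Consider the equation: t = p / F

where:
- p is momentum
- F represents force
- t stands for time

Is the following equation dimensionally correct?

Yes

p (momentum) has dimensions [L M T^-1].
F (force) has dimensions [L M T^-2].
t (time) has dimensions [T].

Left side: [T]
Right side: [T]

Both sides have the same dimensions, so the equation is dimensionally consistent.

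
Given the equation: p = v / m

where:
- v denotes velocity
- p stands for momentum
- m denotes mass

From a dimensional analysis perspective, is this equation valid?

No

v (velocity) has dimensions [L T^-1].
p (momentum) has dimensions [L M T^-1].
m (mass) has dimensions [M].

Left side: [L M T^-1]
Right side: [L M^-1 T^-1]

The two sides have different dimensions, so the equation is NOT dimensionally consistent.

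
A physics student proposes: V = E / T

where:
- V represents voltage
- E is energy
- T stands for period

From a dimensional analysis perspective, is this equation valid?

No

V (voltage) has dimensions [I^-1 L^2 M T^-3].
E (energy) has dimensions [L^2 M T^-2].
T (period) has dimensions [T].

Left side: [I^-1 L^2 M T^-3]
Right side: [L^2 M T^-3]

The two sides have different dimensions, so the equation is NOT dimensionally consistent.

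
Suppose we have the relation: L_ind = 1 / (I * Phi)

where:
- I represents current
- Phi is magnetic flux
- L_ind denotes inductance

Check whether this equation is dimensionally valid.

No

I (current) has dimensions [I].
Phi (magnetic flux) has dimensions [I^-1 L^2 M T^-2].
L_ind (inductance) has dimensions [I^-2 L^2 M T^-2].

Left side: [I^-2 L^2 M T^-2]
Right side: [L^-2 M^-1 T^2]

The two sides have different dimensions, so the equation is NOT dimensionally consistent.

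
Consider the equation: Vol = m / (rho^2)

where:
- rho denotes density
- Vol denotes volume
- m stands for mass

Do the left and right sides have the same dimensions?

No

rho (density) has dimensions [L^-3 M].
Vol (volume) has dimensions [L^3].
m (mass) has dimensions [M].

Left side: [L^3]
Right side: [L^6 M^-1]

The two sides have different dimensions, so the equation is NOT dimensionally consistent.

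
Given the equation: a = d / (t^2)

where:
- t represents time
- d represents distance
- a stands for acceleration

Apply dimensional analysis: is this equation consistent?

Yes

t (time) has dimensions [T].
d (distance) has dimensions [L].
a (acceleration) has dimensions [L T^-2].

Left side: [L T^-2]
Right side: [L T^-2]

Both sides have the same dimensions, so the equation is dimensionally consistent.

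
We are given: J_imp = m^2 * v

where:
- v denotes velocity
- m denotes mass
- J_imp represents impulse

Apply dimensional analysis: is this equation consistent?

No

v (velocity) has dimensions [L T^-1].
m (mass) has dimensions [M].
J_imp (impulse) has dimensions [L M T^-1].

Left side: [L M T^-1]
Right side: [L M^2 T^-1]

The two sides have different dimensions, so the equation is NOT dimensionally consistent.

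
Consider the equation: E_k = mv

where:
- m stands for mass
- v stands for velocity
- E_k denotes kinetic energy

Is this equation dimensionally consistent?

No

m (mass) has dimensions [M].
v (velocity) has dimensions [L T^-1].
E_k (kinetic energy) has dimensions [L^2 M T^-2].

Left side: [L^2 M T^-2]
Right side: [L M T^-1]

The two sides have different dimensions, so the equation is NOT dimensionally consistent.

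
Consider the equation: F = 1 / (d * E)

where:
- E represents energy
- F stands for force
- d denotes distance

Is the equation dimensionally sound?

No

E (energy) has dimensions [L^2 M T^-2].
F (force) has dimensions [L M T^-2].
d (distance) has dimensions [L].

Left side: [L M T^-2]
Right side: [L^-3 M^-1 T^2]

The two sides have different dimensions, so the equation is NOT dimensionally consistent.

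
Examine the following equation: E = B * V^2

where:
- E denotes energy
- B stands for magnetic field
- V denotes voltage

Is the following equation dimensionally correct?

No

E (energy) has dimensions [L^2 M T^-2].
B (magnetic field) has dimensions [I^-1 M T^-2].
V (voltage) has dimensions [I^-1 L^2 M T^-3].

Left side: [L^2 M T^-2]
Right side: [I^-3 L^4 M^3 T^-8]

The two sides have different dimensions, so the equation is NOT dimensionally consistent.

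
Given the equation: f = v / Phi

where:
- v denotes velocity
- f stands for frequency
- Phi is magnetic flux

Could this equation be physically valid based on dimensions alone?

No

v (velocity) has dimensions [L T^-1].
f (frequency) has dimensions [T^-1].
Phi (magnetic flux) has dimensions [I^-1 L^2 M T^-2].

Left side: [T^-1]
Right side: [I L^-1 M^-1 T]

The two sides have different dimensions, so the equation is NOT dimensionally consistent.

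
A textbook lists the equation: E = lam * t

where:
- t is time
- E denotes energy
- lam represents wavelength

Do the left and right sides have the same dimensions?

No

t (time) has dimensions [T].
E (energy) has dimensions [L^2 M T^-2].
lam (wavelength) has dimensions [L].

Left side: [L^2 M T^-2]
Right side: [L T]

The two sides have different dimensions, so the equation is NOT dimensionally consistent.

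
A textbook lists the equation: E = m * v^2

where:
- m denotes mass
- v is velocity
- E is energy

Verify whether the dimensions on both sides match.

Yes

m (mass) has dimensions [M].
v (velocity) has dimensions [L T^-1].
E (energy) has dimensions [L^2 M T^-2].

Left side: [L^2 M T^-2]
Right side: [L^2 M T^-2]

Both sides have the same dimensions, so the equation is dimensionally consistent.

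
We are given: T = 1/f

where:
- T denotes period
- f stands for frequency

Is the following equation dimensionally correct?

Yes

T (period) has dimensions [T].
f (frequency) has dimensions [T^-1].

Left side: [T]
Right side: [T]

Both sides have the same dimensions, so the equation is dimensionally consistent.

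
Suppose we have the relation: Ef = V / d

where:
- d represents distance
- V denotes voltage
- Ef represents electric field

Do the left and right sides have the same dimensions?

Yes

d (distance) has dimensions [L].
V (voltage) has dimensions [I^-1 L^2 M T^-3].
Ef (electric field) has dimensions [I^-1 L M T^-3].

Left side: [I^-1 L M T^-3]
Right side: [I^-1 L M T^-3]

Both sides have the same dimensions, so the equation is dimensionally consistent.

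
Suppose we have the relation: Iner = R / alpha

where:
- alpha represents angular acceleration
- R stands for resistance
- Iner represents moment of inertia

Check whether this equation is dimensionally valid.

No

alpha (angular acceleration) has dimensions [T^-2].
R (resistance) has dimensions [I^-2 L^2 M T^-3].
Iner (moment of inertia) has dimensions [L^2 M].

Left side: [L^2 M]
Right side: [I^-2 L^2 M T^-1]

The two sides have different dimensions, so the equation is NOT dimensionally consistent.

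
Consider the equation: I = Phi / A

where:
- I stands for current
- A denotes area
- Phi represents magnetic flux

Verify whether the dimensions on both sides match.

No

I (current) has dimensions [I].
A (area) has dimensions [L^2].
Phi (magnetic flux) has dimensions [I^-1 L^2 M T^-2].

Left side: [I]
Right side: [I^-1 M T^-2]

The two sides have different dimensions, so the equation is NOT dimensionally consistent.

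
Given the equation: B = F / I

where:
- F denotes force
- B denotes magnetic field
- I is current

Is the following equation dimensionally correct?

No

F (force) has dimensions [L M T^-2].
B (magnetic field) has dimensions [I^-1 M T^-2].
I (current) has dimensions [I].

Left side: [I^-1 M T^-2]
Right side: [I^-1 L M T^-2]

The two sides have different dimensions, so the equation is NOT dimensionally consistent.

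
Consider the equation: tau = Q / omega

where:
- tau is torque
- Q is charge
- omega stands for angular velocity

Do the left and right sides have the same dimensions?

No

tau (torque) has dimensions [L^2 M T^-2].
Q (charge) has dimensions [I T].
omega (angular velocity) has dimensions [T^-1].

Left side: [L^2 M T^-2]
Right side: [I T^2]

The two sides have different dimensions, so the equation is NOT dimensionally consistent.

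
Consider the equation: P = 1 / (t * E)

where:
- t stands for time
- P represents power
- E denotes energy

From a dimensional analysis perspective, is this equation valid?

No

t (time) has dimensions [T].
P (power) has dimensions [L^2 M T^-3].
E (energy) has dimensions [L^2 M T^-2].

Left side: [L^2 M T^-3]
Right side: [L^-2 M^-1 T]

The two sides have different dimensions, so the equation is NOT dimensionally consistent.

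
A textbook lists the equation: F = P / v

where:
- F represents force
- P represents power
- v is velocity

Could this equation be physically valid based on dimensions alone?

Yes

F (force) has dimensions [L M T^-2].
P (power) has dimensions [L^2 M T^-3].
v (velocity) has dimensions [L T^-1].

Left side: [L M T^-2]
Right side: [L M T^-2]

Both sides have the same dimensions, so the equation is dimensionally consistent.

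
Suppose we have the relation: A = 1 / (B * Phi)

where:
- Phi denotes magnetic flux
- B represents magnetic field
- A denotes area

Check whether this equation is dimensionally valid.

No

Phi (magnetic flux) has dimensions [I^-1 L^2 M T^-2].
B (magnetic field) has dimensions [I^-1 M T^-2].
A (area) has dimensions [L^2].

Left side: [L^2]
Right side: [I^2 L^-2 M^-2 T^4]

The two sides have different dimensions, so the equation is NOT dimensionally consistent.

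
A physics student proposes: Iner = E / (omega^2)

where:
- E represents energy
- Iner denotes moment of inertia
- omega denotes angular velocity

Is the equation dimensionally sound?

Yes

E (energy) has dimensions [L^2 M T^-2].
Iner (moment of inertia) has dimensions [L^2 M].
omega (angular velocity) has dimensions [T^-1].

Left side: [L^2 M]
Right side: [L^2 M]

Both sides have the same dimensions, so the equation is dimensionally consistent.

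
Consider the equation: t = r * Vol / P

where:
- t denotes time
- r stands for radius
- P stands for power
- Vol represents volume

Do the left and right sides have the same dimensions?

No

t (time) has dimensions [T].
r (radius) has dimensions [L].
P (power) has dimensions [L^2 M T^-3].
Vol (volume) has dimensions [L^3].

Left side: [T]
Right side: [L^2 M^-1 T^3]

The two sides have different dimensions, so the equation is NOT dimensionally consistent.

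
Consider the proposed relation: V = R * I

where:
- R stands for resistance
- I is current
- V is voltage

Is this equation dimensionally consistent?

Yes

R (resistance) has dimensions [I^-2 L^2 M T^-3].
I (current) has dimensions [I].
V (voltage) has dimensions [I^-1 L^2 M T^-3].

Left side: [I^-1 L^2 M T^-3]
Right side: [I^-1 L^2 M T^-3]

Both sides have the same dimensions, so the equation is dimensionally consistent.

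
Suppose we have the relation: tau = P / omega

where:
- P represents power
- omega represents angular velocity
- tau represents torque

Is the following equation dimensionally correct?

Yes

P (power) has dimensions [L^2 M T^-3].
omega (angular velocity) has dimensions [T^-1].
tau (torque) has dimensions [L^2 M T^-2].

Left side: [L^2 M T^-2]
Right side: [L^2 M T^-2]

Both sides have the same dimensions, so the equation is dimensionally consistent.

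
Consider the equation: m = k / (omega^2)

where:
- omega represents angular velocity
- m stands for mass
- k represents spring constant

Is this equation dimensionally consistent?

Yes

omega (angular velocity) has dimensions [T^-1].
m (mass) has dimensions [M].
k (spring constant) has dimensions [M T^-2].

Left side: [M]
Right side: [M]

Both sides have the same dimensions, so the equation is dimensionally consistent.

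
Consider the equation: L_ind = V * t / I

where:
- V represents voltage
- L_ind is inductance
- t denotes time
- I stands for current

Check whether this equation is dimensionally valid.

Yes

V (voltage) has dimensions [I^-1 L^2 M T^-3].
L_ind (inductance) has dimensions [I^-2 L^2 M T^-2].
t (time) has dimensions [T].
I (current) has dimensions [I].

Left side: [I^-2 L^2 M T^-2]
Right side: [I^-2 L^2 M T^-2]

Both sides have the same dimensions, so the equation is dimensionally consistent.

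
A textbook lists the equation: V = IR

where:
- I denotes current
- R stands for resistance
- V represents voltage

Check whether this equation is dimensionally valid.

Yes

I (current) has dimensions [I].
R (resistance) has dimensions [I^-2 L^2 M T^-3].
V (voltage) has dimensions [I^-1 L^2 M T^-3].

Left side: [I^-1 L^2 M T^-3]
Right side: [I^-1 L^2 M T^-3]

Both sides have the same dimensions, so the equation is dimensionally consistent.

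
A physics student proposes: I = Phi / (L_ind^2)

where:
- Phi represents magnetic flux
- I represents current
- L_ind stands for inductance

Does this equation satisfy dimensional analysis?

No

Phi (magnetic flux) has dimensions [I^-1 L^2 M T^-2].
I (current) has dimensions [I].
L_ind (inductance) has dimensions [I^-2 L^2 M T^-2].

Left side: [I]
Right side: [I^3 L^-2 M^-1 T^2]

The two sides have different dimensions, so the equation is NOT dimensionally consistent.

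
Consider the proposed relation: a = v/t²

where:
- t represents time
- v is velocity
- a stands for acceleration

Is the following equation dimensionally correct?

No

t (time) has dimensions [T].
v (velocity) has dimensions [L T^-1].
a (acceleration) has dimensions [L T^-2].

Left side: [L T^-2]
Right side: [L T^-3]

The two sides have different dimensions, so the equation is NOT dimensionally consistent.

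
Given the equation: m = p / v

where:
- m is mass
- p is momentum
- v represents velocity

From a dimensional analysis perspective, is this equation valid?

Yes

m (mass) has dimensions [M].
p (momentum) has dimensions [L M T^-1].
v (velocity) has dimensions [L T^-1].

Left side: [M]
Right side: [M]

Both sides have the same dimensions, so the equation is dimensionally consistent.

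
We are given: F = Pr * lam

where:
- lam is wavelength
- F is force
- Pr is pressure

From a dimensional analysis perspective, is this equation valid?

No

lam (wavelength) has dimensions [L].
F (force) has dimensions [L M T^-2].
Pr (pressure) has dimensions [L^-1 M T^-2].

Left side: [L M T^-2]
Right side: [M T^-2]

The two sides have different dimensions, so the equation is NOT dimensionally consistent.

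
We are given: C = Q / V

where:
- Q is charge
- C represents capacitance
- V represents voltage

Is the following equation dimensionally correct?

Yes

Q (charge) has dimensions [I T].
C (capacitance) has dimensions [I^2 L^-2 M^-1 T^4].
V (voltage) has dimensions [I^-1 L^2 M T^-3].

Left side: [I^2 L^-2 M^-1 T^4]
Right side: [I^2 L^-2 M^-1 T^4]

Both sides have the same dimensions, so the equation is dimensionally consistent.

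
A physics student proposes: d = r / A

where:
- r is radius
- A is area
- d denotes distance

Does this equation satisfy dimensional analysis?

No

r (radius) has dimensions [L].
A (area) has dimensions [L^2].
d (distance) has dimensions [L].

Left side: [L]
Right side: [L^-1]

The two sides have different dimensions, so the equation is NOT dimensionally consistent.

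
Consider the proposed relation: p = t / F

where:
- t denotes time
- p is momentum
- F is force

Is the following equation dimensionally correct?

No

t (time) has dimensions [T].
p (momentum) has dimensions [L M T^-1].
F (force) has dimensions [L M T^-2].

Left side: [L M T^-1]
Right side: [L^-1 M^-1 T^3]

The two sides have different dimensions, so the equation is NOT dimensionally consistent.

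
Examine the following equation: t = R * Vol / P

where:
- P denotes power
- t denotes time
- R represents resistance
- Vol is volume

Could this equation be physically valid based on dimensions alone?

No

P (power) has dimensions [L^2 M T^-3].
t (time) has dimensions [T].
R (resistance) has dimensions [I^-2 L^2 M T^-3].
Vol (volume) has dimensions [L^3].

Left side: [T]
Right side: [I^-2 L^3]

The two sides have different dimensions, so the equation is NOT dimensionally consistent.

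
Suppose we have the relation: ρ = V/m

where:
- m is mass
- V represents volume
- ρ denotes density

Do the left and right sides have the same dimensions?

No

m (mass) has dimensions [M].
V (volume) has dimensions [L^3].
ρ (density) has dimensions [L^-3 M].

Left side: [L^-3 M]
Right side: [L^3 M^-1]

The two sides have different dimensions, so the equation is NOT dimensionally consistent.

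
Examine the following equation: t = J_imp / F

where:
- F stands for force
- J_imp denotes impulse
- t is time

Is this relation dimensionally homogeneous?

Yes

F (force) has dimensions [L M T^-2].
J_imp (impulse) has dimensions [L M T^-1].
t (time) has dimensions [T].

Left side: [T]
Right side: [T]

Both sides have the same dimensions, so the equation is dimensionally consistent.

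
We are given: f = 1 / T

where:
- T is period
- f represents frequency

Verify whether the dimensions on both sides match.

Yes

T (period) has dimensions [T].
f (frequency) has dimensions [T^-1].

Left side: [T^-1]
Right side: [T^-1]

Both sides have the same dimensions, so the equation is dimensionally consistent.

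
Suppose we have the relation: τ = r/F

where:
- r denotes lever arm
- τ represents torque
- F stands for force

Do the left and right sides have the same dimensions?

No

r (lever arm) has dimensions [L].
τ (torque) has dimensions [L^2 M T^-2].
F (force) has dimensions [L M T^-2].

Left side: [L^2 M T^-2]
Right side: [M^-1 T^2]

The two sides have different dimensions, so the equation is NOT dimensionally consistent.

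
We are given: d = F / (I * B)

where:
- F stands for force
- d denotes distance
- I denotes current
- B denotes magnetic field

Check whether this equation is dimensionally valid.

Yes

F (force) has dimensions [L M T^-2].
d (distance) has dimensions [L].
I (current) has dimensions [I].
B (magnetic field) has dimensions [I^-1 M T^-2].

Left side: [L]
Right side: [L]

Both sides have the same dimensions, so the equation is dimensionally consistent.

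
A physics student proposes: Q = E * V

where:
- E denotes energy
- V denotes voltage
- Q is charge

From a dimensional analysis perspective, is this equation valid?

No

E (energy) has dimensions [L^2 M T^-2].
V (voltage) has dimensions [I^-1 L^2 M T^-3].
Q (charge) has dimensions [I T].

Left side: [I T]
Right side: [I^-1 L^4 M^2 T^-5]

The two sides have different dimensions, so the equation is NOT dimensionally consistent.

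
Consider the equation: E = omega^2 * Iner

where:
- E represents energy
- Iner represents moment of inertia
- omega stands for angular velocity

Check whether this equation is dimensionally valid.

Yes

E (energy) has dimensions [L^2 M T^-2].
Iner (moment of inertia) has dimensions [L^2 M].
omega (angular velocity) has dimensions [T^-1].

Left side: [L^2 M T^-2]
Right side: [L^2 M T^-2]

Both sides have the same dimensions, so the equation is dimensionally consistent.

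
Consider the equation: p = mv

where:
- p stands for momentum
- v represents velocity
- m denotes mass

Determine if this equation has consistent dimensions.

Yes

p (momentum) has dimensions [L M T^-1].
v (velocity) has dimensions [L T^-1].
m (mass) has dimensions [M].

Left side: [L M T^-1]
Right side: [L M T^-1]

Both sides have the same dimensions, so the equation is dimensionally consistent.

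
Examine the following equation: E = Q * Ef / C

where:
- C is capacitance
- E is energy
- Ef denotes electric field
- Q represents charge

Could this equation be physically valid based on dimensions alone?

No

C (capacitance) has dimensions [I^2 L^-2 M^-1 T^4].
E (energy) has dimensions [L^2 M T^-2].
Ef (electric field) has dimensions [I^-1 L M T^-3].
Q (charge) has dimensions [I T].

Left side: [L^2 M T^-2]
Right side: [I^-2 L^3 M^2 T^-6]

The two sides have different dimensions, so the equation is NOT dimensionally consistent.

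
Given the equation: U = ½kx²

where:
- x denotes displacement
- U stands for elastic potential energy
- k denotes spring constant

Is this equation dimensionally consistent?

Yes

x (displacement) has dimensions [L].
U (elastic potential energy) has dimensions [L^2 M T^-2].
k (spring constant) has dimensions [M T^-2].

Left side: [L^2 M T^-2]
Right side: [L^2 M T^-2]

Both sides have the same dimensions, so the equation is dimensionally consistent.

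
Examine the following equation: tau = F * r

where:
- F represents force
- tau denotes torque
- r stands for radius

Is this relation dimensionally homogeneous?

Yes

F (force) has dimensions [L M T^-2].
tau (torque) has dimensions [L^2 M T^-2].
r (radius) has dimensions [L].

Left side: [L^2 M T^-2]
Right side: [L^2 M T^-2]

Both sides have the same dimensions, so the equation is dimensionally consistent.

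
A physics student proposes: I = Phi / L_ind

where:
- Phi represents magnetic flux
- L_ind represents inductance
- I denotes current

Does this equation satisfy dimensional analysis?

Yes

Phi (magnetic flux) has dimensions [I^-1 L^2 M T^-2].
L_ind (inductance) has dimensions [I^-2 L^2 M T^-2].
I (current) has dimensions [I].

Left side: [I]
Right side: [I]

Both sides have the same dimensions, so the equation is dimensionally consistent.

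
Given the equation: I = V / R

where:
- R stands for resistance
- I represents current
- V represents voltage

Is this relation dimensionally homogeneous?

Yes

R (resistance) has dimensions [I^-2 L^2 M T^-3].
I (current) has dimensions [I].
V (voltage) has dimensions [I^-1 L^2 M T^-3].

Left side: [I]
Right side: [I]

Both sides have the same dimensions, so the equation is dimensionally consistent.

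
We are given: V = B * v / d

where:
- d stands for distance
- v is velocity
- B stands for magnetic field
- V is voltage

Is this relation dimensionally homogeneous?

No

d (distance) has dimensions [L].
v (velocity) has dimensions [L T^-1].
B (magnetic field) has dimensions [I^-1 M T^-2].
V (voltage) has dimensions [I^-1 L^2 M T^-3].

Left side: [I^-1 L^2 M T^-3]
Right side: [I^-1 M T^-3]

The two sides have different dimensions, so the equation is NOT dimensionally consistent.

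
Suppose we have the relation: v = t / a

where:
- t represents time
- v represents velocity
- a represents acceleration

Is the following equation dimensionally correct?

No

t (time) has dimensions [T].
v (velocity) has dimensions [L T^-1].
a (acceleration) has dimensions [L T^-2].

Left side: [L T^-1]
Right side: [L^-1 T^3]

The two sides have different dimensions, so the equation is NOT dimensionally consistent.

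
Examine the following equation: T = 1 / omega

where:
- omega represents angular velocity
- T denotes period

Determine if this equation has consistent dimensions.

Yes

omega (angular velocity) has dimensions [T^-1].
T (period) has dimensions [T].

Left side: [T]
Right side: [T]

Both sides have the same dimensions, so the equation is dimensionally consistent.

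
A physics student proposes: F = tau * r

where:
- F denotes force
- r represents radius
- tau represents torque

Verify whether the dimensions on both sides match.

No

F (force) has dimensions [L M T^-2].
r (radius) has dimensions [L].
tau (torque) has dimensions [L^2 M T^-2].

Left side: [L M T^-2]
Right side: [L^3 M T^-2]

The two sides have different dimensions, so the equation is NOT dimensionally consistent.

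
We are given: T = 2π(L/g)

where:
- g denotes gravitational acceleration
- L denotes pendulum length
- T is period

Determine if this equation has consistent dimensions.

No

g (gravitational acceleration) has dimensions [L T^-2].
L (pendulum length) has dimensions [L].
T (period) has dimensions [T].

Left side: [T]
Right side: [T^2]

The two sides have different dimensions, so the equation is NOT dimensionally consistent.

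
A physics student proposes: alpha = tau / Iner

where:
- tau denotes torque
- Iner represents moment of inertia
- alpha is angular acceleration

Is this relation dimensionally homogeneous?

Yes

tau (torque) has dimensions [L^2 M T^-2].
Iner (moment of inertia) has dimensions [L^2 M].
alpha (angular acceleration) has dimensions [T^-2].

Left side: [T^-2]
Right side: [T^-2]

Both sides have the same dimensions, so the equation is dimensionally consistent.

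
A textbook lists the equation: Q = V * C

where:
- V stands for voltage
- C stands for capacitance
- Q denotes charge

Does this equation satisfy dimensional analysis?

Yes

V (voltage) has dimensions [I^-1 L^2 M T^-3].
C (capacitance) has dimensions [I^2 L^-2 M^-1 T^4].
Q (charge) has dimensions [I T].

Left side: [I T]
Right side: [I T]

Both sides have the same dimensions, so the equation is dimensionally consistent.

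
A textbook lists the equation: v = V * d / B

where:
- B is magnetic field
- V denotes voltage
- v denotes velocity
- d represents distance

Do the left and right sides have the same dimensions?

No

B (magnetic field) has dimensions [I^-1 M T^-2].
V (voltage) has dimensions [I^-1 L^2 M T^-3].
v (velocity) has dimensions [L T^-1].
d (distance) has dimensions [L].

Left side: [L T^-1]
Right side: [L^3 T^-1]

The two sides have different dimensions, so the equation is NOT dimensionally consistent.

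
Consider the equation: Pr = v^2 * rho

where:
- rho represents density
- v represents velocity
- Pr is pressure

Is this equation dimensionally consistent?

Yes

rho (density) has dimensions [L^-3 M].
v (velocity) has dimensions [L T^-1].
Pr (pressure) has dimensions [L^-1 M T^-2].

Left side: [L^-1 M T^-2]
Right side: [L^-1 M T^-2]

Both sides have the same dimensions, so the equation is dimensionally consistent.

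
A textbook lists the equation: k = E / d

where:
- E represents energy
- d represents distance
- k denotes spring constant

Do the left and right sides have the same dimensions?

No

E (energy) has dimensions [L^2 M T^-2].
d (distance) has dimensions [L].
k (spring constant) has dimensions [M T^-2].

Left side: [M T^-2]
Right side: [L M T^-2]

The two sides have different dimensions, so the equation is NOT dimensionally consistent.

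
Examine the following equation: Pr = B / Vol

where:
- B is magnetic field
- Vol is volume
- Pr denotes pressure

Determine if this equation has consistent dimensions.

No

B (magnetic field) has dimensions [I^-1 M T^-2].
Vol (volume) has dimensions [L^3].
Pr (pressure) has dimensions [L^-1 M T^-2].

Left side: [L^-1 M T^-2]
Right side: [I^-1 L^-3 M T^-2]

The two sides have different dimensions, so the equation is NOT dimensionally consistent.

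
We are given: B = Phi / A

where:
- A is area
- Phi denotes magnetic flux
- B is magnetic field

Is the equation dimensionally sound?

Yes

A (area) has dimensions [L^2].
Phi (magnetic flux) has dimensions [I^-1 L^2 M T^-2].
B (magnetic field) has dimensions [I^-1 M T^-2].

Left side: [I^-1 M T^-2]
Right side: [I^-1 M T^-2]

Both sides have the same dimensions, so the equation is dimensionally consistent.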